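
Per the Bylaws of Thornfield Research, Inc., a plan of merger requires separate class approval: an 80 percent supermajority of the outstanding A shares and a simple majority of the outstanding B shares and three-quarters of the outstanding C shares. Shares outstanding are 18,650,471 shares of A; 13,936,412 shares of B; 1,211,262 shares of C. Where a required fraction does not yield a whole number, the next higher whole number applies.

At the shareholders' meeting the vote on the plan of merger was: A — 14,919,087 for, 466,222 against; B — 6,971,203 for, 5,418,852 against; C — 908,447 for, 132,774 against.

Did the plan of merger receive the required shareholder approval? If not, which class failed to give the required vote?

A: 4/5 of 18650471 = 14920376.80, rounded up to 14920377; 14,920,377 required, 14,919,087 in favor — not approved.
B: a majority of 13936412 is 6968207; 6,968,207 required, 6,971,203 in favor — approved.
C: 3/4 of 1211262 = 908446.50, rounded up to 908447; 908,447 required, 908,447 in favor — approved.

Not approved — the A shares did not give the required vote.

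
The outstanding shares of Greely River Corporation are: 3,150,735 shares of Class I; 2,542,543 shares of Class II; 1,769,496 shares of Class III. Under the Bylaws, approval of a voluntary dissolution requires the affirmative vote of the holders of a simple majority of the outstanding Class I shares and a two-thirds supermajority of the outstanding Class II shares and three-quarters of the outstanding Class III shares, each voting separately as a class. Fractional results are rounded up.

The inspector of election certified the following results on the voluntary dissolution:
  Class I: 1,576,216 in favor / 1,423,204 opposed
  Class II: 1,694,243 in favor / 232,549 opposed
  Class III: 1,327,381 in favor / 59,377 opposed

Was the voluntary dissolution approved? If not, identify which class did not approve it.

Class I: a majority of 3150735 is 1575368; 1,575,368 required, 1,576,216 in favor — approved.
Class II: 2/3 of 2542543 = 1695028.67, rounded up to 1695029; 1,695,029 required, 1,694,243 in favor — not approved.
Class III: 3/4 of 1769496 = 1327122; 1,327,122 required, 1,327,381 in favor — approved.

Not approved — the Class II shares did not give the required vote.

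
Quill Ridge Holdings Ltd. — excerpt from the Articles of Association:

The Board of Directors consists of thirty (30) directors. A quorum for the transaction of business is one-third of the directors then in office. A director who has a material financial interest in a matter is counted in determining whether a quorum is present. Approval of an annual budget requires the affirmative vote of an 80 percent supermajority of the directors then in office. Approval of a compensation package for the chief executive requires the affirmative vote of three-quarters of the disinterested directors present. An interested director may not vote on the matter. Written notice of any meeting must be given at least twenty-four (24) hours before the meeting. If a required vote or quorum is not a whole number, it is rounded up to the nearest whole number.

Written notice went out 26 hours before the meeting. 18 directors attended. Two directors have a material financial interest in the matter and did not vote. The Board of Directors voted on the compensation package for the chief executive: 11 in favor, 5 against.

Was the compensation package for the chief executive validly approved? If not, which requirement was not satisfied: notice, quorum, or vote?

Notice: 26 hours given; 24 required (26 ≥ 24). Satisfied.
Quorum: 18 present (interested directors count toward quorum); quorum is 10. Satisfied.
Vote: the compensation package for the chief executive requires three-fourths of the disinterested directors present (18 − 2 = 16). 3/4 of 16 = 12, so 12 affirmative votes are needed; 11 voted in favor. Not satisfied.

Invalid — vote requirement not satisfied.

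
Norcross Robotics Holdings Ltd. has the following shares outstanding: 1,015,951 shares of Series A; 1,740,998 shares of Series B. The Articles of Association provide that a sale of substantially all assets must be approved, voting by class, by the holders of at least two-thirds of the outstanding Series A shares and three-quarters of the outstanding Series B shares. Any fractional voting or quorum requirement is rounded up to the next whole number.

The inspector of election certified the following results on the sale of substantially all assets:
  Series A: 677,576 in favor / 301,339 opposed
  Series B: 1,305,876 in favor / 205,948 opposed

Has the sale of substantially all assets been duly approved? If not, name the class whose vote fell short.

Series A: 2/3 of 1015951 = 677300.67, rounded up to 677301; 677,301 required, 677,576 in favor — approved.
Series B: 3/4 of 1740998 = 1305748.50, rounded up to 1305749; 1,305,749 required, 1,305,876 in favor — approved.

Approved — every class gave the required vote.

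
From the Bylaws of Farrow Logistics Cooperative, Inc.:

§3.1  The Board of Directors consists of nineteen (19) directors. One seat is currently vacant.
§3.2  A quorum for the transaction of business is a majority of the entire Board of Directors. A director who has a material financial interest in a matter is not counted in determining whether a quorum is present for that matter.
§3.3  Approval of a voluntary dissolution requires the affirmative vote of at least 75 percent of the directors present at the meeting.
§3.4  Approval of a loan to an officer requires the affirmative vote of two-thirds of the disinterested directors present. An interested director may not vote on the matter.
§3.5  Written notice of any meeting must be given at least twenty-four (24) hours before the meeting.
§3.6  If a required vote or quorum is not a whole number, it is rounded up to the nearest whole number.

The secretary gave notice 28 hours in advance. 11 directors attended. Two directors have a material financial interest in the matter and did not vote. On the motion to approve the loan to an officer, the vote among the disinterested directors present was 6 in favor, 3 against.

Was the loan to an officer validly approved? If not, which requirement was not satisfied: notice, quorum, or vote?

Invalid — quorum requirement not satisfied.

Notice: 28 hours given; 24 required (28 ≥ 24). Satisfied.
Quorum: 11 present, but the 2 interested directors do not count, leaving 9. Quorum is 10. Not satisfied.
Vote: the loan to an officer requires two-thirds of the disinterested directors present (11 − 2 = 9). 2/3 of 9 = 6, so 6 affirmative votes are needed; 6 voted in favor. Satisfied. (Moot — without a quorum no business can be validly transacted.)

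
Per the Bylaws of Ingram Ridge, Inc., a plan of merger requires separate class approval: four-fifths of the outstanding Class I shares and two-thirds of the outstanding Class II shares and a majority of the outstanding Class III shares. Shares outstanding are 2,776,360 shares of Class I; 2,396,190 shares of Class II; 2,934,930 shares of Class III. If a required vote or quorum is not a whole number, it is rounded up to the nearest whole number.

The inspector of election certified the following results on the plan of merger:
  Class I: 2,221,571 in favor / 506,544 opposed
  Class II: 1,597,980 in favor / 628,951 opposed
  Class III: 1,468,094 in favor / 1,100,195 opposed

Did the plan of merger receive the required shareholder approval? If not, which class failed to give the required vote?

Class I: 4/5 of 2776360 = 2221088; 2,221,088 required, 2,221,571 in favor — approved.
Class II: 2/3 of 2396190 = 1597460; 1,597,460 required, 1,597,980 in favor — approved.
Class III: a majority of 2934930 is 1467466; 1,467,466 required, 1,468,094 in favor — approved.

Approved — every class gave the required vote.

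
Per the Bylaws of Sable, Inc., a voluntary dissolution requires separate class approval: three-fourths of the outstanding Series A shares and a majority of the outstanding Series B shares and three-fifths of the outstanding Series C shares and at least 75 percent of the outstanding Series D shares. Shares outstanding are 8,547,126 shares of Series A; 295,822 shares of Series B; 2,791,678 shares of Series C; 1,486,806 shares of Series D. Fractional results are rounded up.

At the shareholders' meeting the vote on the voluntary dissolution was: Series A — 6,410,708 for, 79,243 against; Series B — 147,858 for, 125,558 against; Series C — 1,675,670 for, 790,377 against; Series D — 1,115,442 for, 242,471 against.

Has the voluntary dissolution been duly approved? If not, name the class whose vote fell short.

Series A: 3/4 of 8547126 = 6410344.50, rounded up to 6410345; 6,410,345 required, 6,410,708 in favor — approved.
Series B: a majority of 295822 is 147912; 147,912 required, 147,858 in favor — not approved.
Series C: 3/5 of 2791678 = 1675006.80, rounded up to 1675007; 1,675,007 required, 1,675,670 in favor — approved.
Series D: 3/4 of 1486806 = 1115104.50, rounded up to 1115105; 1,115,105 required, 1,115,442 in favor — approved.

Not approved — the Series B shares did not give the required vote.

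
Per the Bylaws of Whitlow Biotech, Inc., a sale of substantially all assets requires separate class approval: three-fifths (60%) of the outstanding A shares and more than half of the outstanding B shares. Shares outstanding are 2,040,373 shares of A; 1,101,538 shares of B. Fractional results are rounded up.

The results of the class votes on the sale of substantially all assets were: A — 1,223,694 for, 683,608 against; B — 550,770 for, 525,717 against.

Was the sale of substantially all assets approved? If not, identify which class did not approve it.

A: 3/5 of 2040373 = 1224223.80, rounded up to 1224224; 1,224,224 required, 1,223,694 in favor — not approved.
B: a majority of 1101538 is 550770; 550,770 required, 550,770 in favor — approved.

Not approved — the A shares did not give the required vote.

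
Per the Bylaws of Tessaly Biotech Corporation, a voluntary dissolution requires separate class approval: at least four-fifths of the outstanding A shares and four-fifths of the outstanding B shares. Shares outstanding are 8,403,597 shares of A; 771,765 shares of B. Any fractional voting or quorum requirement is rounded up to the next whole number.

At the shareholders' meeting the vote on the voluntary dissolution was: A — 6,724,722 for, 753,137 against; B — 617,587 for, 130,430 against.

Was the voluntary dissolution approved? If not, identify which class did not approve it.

A: 4/5 of 8403597 = 6722877.60, rounded up to 6722878; 6,722,878 required, 6,724,722 in favor — approved.
B: 4/5 of 771765 = 617412; 617,412 required, 617,587 in favor — approved.

Approved — every class gave the required vote.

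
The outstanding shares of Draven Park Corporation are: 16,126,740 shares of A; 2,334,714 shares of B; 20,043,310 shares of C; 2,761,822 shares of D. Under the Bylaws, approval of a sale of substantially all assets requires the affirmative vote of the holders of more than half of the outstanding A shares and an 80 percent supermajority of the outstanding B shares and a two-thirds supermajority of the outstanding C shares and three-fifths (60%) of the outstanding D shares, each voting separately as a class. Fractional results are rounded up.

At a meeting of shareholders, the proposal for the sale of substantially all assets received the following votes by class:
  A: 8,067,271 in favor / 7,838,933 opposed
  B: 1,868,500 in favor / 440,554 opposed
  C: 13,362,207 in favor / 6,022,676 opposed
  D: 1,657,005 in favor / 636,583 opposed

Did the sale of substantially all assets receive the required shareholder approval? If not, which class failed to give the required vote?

A: a majority of 16126740 is 8063371; 8,063,371 required, 8,067,271 in favor — approved.
B: 4/5 of 2334714 = 1867771.20, rounded up to 1867772; 1,867,772 required, 1,868,500 in favor — approved.
C: 2/3 of 20043310 = 13362206.67, rounded up to 13362207; 13,362,207 required, 13,362,207 in favor — approved.
D: 3/5 of 2761822 = 1657093.20, rounded up to 1657094; 1,657,094 required, 1,657,005 in favor — not approved.

Not approved — the D shares did not give the required vote.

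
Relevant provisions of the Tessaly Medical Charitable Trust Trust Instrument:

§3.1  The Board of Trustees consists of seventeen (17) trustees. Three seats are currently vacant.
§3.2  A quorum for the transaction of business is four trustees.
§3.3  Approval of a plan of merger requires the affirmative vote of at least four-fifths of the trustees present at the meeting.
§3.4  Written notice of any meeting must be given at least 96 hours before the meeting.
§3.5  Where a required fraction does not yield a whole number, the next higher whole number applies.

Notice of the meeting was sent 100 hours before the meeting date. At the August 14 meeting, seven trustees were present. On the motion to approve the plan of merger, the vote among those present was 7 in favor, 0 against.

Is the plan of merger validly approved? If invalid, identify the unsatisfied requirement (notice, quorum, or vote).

Notice: 100 hours given; 96 required (100 ≥ 96). Satisfied.
Quorum: 7 present; quorum is 4. Satisfied.
Vote: the plan of merger requires four-fifths of the trustees present (7). 4/5 of 7 = 5.60, rounded up to 6, so 6 affirmative votes are needed; 7 voted in favor. Satisfied.

Valid — all requirements satisfied.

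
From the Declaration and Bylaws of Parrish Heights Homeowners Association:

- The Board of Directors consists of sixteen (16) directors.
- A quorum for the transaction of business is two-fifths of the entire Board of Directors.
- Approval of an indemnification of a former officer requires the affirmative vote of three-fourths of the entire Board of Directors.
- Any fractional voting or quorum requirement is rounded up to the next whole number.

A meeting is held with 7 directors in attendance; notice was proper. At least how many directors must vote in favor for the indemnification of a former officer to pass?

12

The indemnification of a former officer requires three-fourths of the entire Board of Directors (16).
3/4 of 16 = 12.
(Only 7 can vote, so the indemnification of a former officer cannot pass at this meeting, but the required vote is still 12.)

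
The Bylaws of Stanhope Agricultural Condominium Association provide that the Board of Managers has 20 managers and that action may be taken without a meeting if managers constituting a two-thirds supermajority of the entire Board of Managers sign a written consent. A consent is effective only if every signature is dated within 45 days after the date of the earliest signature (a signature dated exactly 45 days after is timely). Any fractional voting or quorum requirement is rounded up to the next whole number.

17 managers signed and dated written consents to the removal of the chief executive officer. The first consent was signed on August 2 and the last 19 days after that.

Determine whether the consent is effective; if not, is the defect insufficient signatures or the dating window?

Signatures required: a two-thirds supermajority of 20 — 2/3 of 20 = 13.33, rounded up to 14, so 14 needed; 17 signed. Sufficient.
Dating window: the latest signature is 19 days after the earliest; the limit is 45 days. Within the window.

Effective — both the signature and dating-window requirements are satisfied.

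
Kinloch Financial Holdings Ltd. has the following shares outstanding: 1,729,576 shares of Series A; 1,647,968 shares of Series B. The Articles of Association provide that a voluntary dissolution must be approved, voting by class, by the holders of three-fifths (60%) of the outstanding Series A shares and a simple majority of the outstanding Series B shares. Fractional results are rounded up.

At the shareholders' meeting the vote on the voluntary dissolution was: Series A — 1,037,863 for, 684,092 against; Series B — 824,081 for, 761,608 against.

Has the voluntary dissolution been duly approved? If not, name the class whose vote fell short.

Series A: 3/5 of 1729576 = 1037745.60, rounded up to 1037746; 1,037,746 required, 1,037,863 in favor — approved.
Series B: a majority of 1647968 is 823985; 823,985 required, 824,081 in favor — approved.

Approved — every class gave the required vote.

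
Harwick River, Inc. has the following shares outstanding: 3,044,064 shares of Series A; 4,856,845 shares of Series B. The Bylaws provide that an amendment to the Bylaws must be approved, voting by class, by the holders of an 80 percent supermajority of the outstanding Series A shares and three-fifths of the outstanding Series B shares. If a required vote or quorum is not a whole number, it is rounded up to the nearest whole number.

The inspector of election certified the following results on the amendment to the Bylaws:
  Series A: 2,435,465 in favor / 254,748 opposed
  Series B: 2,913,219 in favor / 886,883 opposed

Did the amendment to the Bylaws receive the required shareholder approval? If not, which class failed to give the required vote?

Not approved — the Series B shares did not give the required vote.

Series A: 4/5 of 3044064 = 2435251.20, rounded up to 2435252; 2,435,252 required, 2,435,465 in favor — approved.
Series B: 3/5 of 4856845 = 2914107; 2,914,107 required, 2,913,219 in favor — not approved.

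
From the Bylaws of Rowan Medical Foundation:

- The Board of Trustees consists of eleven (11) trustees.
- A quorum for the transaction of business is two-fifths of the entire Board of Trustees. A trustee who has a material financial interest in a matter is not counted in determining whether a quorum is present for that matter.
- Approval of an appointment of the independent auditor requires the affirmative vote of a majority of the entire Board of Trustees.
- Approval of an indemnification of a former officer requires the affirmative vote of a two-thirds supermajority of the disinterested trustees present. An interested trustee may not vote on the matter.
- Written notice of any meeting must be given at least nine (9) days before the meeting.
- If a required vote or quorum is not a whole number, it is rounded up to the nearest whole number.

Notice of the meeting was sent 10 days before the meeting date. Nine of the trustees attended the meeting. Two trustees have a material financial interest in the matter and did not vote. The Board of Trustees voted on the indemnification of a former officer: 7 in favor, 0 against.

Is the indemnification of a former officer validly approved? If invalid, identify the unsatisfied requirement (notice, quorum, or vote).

Notice: 10 days given; 9 required (10 ≥ 9). Satisfied.
Quorum: 9 present, but the 2 interested trustees do not count, leaving 7. Quorum is 5. Satisfied.
Vote: the indemnification of a former officer requires two-thirds of the disinterested trustees present (9 − 2 = 7). 2/3 of 7 = 4.67, rounded up to 5, so 5 affirmative votes are needed; 7 voted in favor. Satisfied.

Valid — all requirements satisfied.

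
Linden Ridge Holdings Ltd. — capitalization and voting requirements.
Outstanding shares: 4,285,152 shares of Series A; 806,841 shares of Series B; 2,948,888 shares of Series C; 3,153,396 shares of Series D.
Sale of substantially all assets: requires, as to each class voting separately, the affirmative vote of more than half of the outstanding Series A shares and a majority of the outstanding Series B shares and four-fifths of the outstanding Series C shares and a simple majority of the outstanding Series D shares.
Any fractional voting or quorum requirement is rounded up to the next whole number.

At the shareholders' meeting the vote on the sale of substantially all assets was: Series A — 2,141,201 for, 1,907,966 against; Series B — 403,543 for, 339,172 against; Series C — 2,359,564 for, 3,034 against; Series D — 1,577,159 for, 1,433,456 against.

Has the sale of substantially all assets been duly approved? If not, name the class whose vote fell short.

Series A: a majority of 4285152 is 2142577; 2,142,577 required, 2,141,201 in favor — not approved.
Series B: a majority of 806841 is 403421; 403,421 required, 403,543 in favor — approved.
Series C: 4/5 of 2948888 = 2359110.40, rounded up to 2359111; 2,359,111 required, 2,359,564 in favor — approved.
Series D: a majority of 3153396 is 1576699; 1,576,699 required, 1,577,159 in favor — approved.

Not approved — the Series A shares did not give the required vote.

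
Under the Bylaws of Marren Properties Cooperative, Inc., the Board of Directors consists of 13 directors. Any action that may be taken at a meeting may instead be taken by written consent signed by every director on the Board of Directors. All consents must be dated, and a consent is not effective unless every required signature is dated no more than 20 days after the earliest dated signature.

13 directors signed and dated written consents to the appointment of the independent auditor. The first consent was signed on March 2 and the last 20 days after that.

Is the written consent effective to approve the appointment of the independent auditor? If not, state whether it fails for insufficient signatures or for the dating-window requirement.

Signatures required: all of 13 — unanimous means all 13, so 13 needed; 13 signed. Sufficient.
Dating window: the latest signature is 20 days after the earliest; the limit is 20 days. Within the window.

Effective — both the signature and dating-window requirements are satisfied.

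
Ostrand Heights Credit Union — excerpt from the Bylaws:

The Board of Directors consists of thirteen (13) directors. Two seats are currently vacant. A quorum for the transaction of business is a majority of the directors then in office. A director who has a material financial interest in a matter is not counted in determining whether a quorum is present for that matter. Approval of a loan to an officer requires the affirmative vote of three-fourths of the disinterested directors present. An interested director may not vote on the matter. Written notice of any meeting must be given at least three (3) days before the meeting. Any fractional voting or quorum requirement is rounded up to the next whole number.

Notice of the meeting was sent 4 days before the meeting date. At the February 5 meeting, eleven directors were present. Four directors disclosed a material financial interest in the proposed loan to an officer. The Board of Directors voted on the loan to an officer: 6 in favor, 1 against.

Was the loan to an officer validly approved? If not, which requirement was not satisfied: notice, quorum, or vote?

Notice: 4 days given; 3 required (4 ≥ 3). Satisfied.
Quorum: 11 present, but the 4 interested directors do not count, leaving 7. Quorum is 6. Satisfied.
Vote: the loan to an officer requires three-fourths of the disinterested directors present (11 − 4 = 7). 3/4 of 7 = 5.25, rounded up to 6, so 6 affirmative votes are needed; 6 voted in favor. Satisfied.

Valid — all requirements satisfied.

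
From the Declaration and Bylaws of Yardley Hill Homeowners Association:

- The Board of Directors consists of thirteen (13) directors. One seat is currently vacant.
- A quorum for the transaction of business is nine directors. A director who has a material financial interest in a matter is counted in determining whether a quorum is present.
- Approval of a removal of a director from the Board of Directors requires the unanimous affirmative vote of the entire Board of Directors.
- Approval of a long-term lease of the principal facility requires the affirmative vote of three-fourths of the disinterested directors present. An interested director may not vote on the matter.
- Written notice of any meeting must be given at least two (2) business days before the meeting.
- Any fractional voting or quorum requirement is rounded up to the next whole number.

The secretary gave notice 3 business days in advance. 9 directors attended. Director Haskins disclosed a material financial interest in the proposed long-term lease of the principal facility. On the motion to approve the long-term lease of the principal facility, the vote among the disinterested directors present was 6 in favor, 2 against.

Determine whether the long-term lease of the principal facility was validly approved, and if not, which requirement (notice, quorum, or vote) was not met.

Notice: 3 business days given; 2 required (3 ≥ 2). Satisfied.
Quorum: 9 present (interested directors count toward quorum); quorum is 9. Satisfied.
Vote: the long-term lease of the principal facility requires three-fourths of the disinterested directors present (9 − 1 = 8). 3/4 of 8 = 6, so 6 affirmative votes are needed; 6 voted in favor. Satisfied.

Valid — all requirements satisfied.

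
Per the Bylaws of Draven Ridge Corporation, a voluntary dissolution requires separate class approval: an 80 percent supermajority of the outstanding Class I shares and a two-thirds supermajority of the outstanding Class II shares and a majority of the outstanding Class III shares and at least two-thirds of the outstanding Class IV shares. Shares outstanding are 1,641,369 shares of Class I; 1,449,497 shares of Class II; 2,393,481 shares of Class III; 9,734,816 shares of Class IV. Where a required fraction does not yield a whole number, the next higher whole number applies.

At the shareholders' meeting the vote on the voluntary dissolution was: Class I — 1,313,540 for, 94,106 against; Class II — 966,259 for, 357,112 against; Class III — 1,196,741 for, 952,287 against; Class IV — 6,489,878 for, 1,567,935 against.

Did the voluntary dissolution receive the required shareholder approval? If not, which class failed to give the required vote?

Not approved — the Class II shares did not give the required vote.

Class I: 4/5 of 1641369 = 1313095.20, rounded up to 1313096; 1,313,096 required, 1,313,540 in favor — approved.
Class II: 2/3 of 1449497 = 966331.33, rounded up to 966332; 966,332 required, 966,259 in favor — not approved.
Class III: a majority of 2393481 is 1196741; 1,196,741 required, 1,196,741 in favor — approved.
Class IV: 2/3 of 9734816 = 6489877.33, rounded up to 6489878; 6,489,878 required, 6,489,878 in favor — approved.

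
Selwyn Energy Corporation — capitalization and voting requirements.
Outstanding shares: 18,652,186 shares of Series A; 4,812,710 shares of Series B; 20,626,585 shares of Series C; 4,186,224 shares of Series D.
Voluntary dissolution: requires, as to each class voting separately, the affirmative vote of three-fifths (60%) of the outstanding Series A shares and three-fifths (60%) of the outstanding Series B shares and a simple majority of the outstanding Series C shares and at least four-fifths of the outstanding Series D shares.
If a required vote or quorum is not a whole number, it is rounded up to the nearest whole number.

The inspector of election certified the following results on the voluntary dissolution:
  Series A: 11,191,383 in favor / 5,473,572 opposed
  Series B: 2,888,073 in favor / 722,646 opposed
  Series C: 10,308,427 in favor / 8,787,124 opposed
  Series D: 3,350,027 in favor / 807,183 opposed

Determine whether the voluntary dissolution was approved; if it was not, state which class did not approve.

Not approved — the Series C shares did not give the required vote.

Series A: 3/5 of 18652186 = 11191311.60, rounded up to 11191312; 11,191,312 required, 11,191,383 in favor — approved.
Series B: 3/5 of 4812710 = 2887626; 2,887,626 required, 2,888,073 in favor — approved.
Series C: a majority of 20626585 is 10313293; 10,313,293 required, 10,308,427 in favor — not approved.
Series D: 4/5 of 4186224 = 3348979.20, rounded up to 3348980; 3,348,980 required, 3,350,027 in favor — approved.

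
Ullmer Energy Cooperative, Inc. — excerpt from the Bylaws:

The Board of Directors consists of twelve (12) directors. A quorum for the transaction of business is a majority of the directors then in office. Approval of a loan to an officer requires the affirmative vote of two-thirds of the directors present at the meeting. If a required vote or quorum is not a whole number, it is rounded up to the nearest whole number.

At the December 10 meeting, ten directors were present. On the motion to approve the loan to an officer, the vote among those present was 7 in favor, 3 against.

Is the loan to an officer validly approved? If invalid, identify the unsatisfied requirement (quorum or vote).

Valid — all requirements satisfied.

Quorum: 10 present; quorum is 7. Satisfied.
Vote: the loan to an officer requires two-thirds of the directors present (10). 2/3 of 10 = 6.67, rounded up to 7, so 7 affirmative votes are needed; 7 voted in favor. Satisfied.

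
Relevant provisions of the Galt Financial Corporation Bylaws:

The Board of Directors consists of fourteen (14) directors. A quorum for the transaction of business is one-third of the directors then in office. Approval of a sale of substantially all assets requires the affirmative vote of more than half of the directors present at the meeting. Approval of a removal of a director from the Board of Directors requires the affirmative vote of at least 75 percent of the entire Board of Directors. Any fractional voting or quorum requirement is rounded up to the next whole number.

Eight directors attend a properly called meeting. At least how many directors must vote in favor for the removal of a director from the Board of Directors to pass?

11

The removal of a director from the Board of Directors requires three-fourths of the entire Board of Directors (14).
3/4 of 14 = 10.50, rounded up to 11.
(Only 8 can vote, so the removal of a director from the Board of Directors cannot pass at this meeting, but the required vote is still 11.)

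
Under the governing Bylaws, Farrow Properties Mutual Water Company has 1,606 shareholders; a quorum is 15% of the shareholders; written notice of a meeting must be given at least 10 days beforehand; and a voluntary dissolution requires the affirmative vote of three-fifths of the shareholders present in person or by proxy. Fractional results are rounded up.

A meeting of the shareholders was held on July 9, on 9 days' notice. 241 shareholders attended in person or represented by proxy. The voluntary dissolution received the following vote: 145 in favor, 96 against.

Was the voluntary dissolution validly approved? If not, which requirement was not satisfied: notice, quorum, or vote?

Invalid — notice requirement not satisfied.

Notice: 9 days given; 10 required. Not satisfied.
Quorum: 15% of 1,606 = 240.90, rounded up to 241; 241 present. Satisfied.
Vote: requires three-fifths of those present (241); 3/5 of 241 = 144.60, rounded up to 145, so 145 needed; 145 in favor. Satisfied.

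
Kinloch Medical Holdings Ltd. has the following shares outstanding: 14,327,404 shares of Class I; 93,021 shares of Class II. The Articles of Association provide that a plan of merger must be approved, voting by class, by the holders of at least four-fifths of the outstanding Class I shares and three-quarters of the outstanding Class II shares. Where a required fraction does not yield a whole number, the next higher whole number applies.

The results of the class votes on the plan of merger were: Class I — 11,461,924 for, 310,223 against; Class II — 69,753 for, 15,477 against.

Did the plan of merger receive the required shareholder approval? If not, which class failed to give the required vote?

Class I: 4/5 of 14327404 = 11461923.20, rounded up to 11461924; 11,461,924 required, 11,461,924 in favor — approved.
Class II: 3/4 of 93021 = 69765.75, rounded up to 69766; 69,766 required, 69,753 in favor — not approved.

Not approved — the Class II shares did not give the required vote.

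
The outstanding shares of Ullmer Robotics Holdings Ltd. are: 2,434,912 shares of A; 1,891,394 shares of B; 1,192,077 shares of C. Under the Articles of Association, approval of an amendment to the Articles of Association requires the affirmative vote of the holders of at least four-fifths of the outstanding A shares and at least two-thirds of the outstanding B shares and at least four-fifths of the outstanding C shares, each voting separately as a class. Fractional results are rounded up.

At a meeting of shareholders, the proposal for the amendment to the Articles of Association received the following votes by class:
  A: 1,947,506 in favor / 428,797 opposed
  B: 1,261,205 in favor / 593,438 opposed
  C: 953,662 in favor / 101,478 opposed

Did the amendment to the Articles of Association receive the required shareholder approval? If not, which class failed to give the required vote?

Not approved — the A shares did not give the required vote.

A: 4/5 of 2434912 = 1947929.60, rounded up to 1947930; 1,947,930 required, 1,947,506 in favor — not approved.
B: 2/3 of 1891394 = 1260929.33, rounded up to 1260930; 1,260,930 required, 1,261,205 in favor — approved.
C: 4/5 of 1192077 = 953661.60, rounded up to 953662; 953,662 required, 953,662 in favor — approved.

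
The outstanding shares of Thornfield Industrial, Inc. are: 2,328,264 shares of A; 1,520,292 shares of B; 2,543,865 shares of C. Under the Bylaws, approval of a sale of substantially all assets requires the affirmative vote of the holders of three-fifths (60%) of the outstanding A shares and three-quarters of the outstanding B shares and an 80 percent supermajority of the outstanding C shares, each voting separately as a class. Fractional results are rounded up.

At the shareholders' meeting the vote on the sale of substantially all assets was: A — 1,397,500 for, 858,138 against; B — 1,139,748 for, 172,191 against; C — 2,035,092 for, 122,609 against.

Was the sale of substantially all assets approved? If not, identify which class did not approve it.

A: 3/5 of 2328264 = 1396958.40, rounded up to 1396959; 1,396,959 required, 1,397,500 in favor — approved.
B: 3/4 of 1520292 = 1140219; 1,140,219 required, 1,139,748 in favor — not approved.
C: 4/5 of 2543865 = 2035092; 2,035,092 required, 2,035,092 in favor — approved.

Not approved — the B shares did not give the required vote.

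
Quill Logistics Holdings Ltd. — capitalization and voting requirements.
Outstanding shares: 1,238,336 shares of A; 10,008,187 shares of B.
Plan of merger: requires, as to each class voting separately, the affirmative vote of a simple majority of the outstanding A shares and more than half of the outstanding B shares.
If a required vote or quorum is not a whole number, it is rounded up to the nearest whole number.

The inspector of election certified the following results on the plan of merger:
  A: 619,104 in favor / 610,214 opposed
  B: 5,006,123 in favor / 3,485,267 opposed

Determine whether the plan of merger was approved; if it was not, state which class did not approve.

Not approved — the A shares did not give the required vote.

A: a majority of 1238336 is 619169; 619,169 required, 619,104 in favor — not approved.
B: a majority of 10008187 is 5004094; 5,004,094 required, 5,006,123 in favor — approved.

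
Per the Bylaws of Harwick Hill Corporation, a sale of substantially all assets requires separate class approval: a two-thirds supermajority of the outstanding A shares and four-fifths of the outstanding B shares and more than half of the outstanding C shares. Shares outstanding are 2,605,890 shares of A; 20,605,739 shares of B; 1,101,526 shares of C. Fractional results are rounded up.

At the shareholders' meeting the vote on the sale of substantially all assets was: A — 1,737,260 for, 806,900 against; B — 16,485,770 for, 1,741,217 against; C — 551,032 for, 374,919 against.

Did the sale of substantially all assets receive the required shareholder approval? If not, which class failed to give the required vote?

Approved — every class gave the required vote.

A: 2/3 of 2605890 = 1737260; 1,737,260 required, 1,737,260 in favor — approved.
B: 4/5 of 20605739 = 16484591.20, rounded up to 16484592; 16,484,592 required, 16,485,770 in favor — approved.
C: a majority of 1101526 is 550764; 550,764 required, 551,032 in favor — approved.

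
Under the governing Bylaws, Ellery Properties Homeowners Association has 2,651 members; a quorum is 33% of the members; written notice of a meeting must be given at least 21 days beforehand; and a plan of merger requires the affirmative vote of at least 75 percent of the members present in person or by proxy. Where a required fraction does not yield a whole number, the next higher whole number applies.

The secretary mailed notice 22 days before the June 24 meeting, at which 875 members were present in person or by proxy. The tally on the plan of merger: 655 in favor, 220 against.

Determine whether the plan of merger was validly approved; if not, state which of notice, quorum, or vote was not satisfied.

Invalid — vote requirement not satisfied.

Notice: 22 days given; 21 required. Satisfied.
Quorum: 33% of 2,651 = 874.83, rounded up to 875; 875 present. Satisfied.
Vote: requires three-fourths of those present (875); 3/4 of 875 = 656.25, rounded up to 657, so 657 needed; 655 in favor. Not satisfied.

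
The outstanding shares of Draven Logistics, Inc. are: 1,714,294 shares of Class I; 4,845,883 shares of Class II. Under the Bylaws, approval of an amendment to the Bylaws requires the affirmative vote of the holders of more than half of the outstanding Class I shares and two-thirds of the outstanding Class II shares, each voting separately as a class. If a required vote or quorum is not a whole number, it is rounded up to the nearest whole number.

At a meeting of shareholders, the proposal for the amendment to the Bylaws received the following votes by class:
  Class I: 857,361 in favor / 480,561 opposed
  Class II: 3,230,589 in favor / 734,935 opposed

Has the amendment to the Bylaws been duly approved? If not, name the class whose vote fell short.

Class I: a majority of 1714294 is 857148; 857,148 required, 857,361 in favor — approved.
Class II: 2/3 of 4845883 = 3230588.67, rounded up to 3230589; 3,230,589 required, 3,230,589 in favor — approved.

Approved — every class gave the required vote.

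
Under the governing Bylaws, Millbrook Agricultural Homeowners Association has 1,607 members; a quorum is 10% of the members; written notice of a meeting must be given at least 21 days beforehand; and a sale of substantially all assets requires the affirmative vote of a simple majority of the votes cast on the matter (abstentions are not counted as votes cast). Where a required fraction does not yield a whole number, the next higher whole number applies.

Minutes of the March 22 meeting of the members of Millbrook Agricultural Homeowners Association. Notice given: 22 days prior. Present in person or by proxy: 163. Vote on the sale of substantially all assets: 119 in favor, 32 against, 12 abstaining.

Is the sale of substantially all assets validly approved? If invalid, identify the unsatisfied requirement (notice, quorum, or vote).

Valid — all requirements satisfied.

Notice: 22 days given; 21 required. Satisfied.
Quorum: 10% of 1,607 = 160.70, rounded up to 161; 163 present. Satisfied.
Vote: requires a majority of the votes cast (163 − 12 abstaining = 151); a majority of 151 is 76, so 76 needed; 119 in favor. Satisfied.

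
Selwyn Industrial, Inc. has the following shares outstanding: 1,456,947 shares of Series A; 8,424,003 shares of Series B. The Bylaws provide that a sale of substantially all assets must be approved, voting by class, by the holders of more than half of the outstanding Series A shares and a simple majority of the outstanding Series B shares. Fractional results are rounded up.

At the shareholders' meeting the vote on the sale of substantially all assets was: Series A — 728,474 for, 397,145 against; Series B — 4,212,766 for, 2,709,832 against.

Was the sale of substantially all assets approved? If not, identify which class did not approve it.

Approved — every class gave the required vote.

Series A: a majority of 1456947 is 728474; 728,474 required, 728,474 in favor — approved.
Series B: a majority of 8424003 is 4212002; 4,212,002 required, 4,212,766 in favor — approved.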